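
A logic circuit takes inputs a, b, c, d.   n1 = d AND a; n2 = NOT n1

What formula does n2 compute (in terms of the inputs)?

NOT (d AND a)

n1 = d AND a
n2 = NOT n1 = NOT (d AND a)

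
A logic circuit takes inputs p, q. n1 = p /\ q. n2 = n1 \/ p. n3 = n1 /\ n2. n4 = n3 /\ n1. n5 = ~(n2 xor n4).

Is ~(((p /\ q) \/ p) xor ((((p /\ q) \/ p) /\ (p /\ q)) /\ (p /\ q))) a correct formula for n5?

Yes

n1 = p /\ q
n2 = n1 \/ p = (p /\ q) \/ p
n3 = n1 /\ n2 = (p /\ q) /\ ((p /\ q) \/ p)
n4 = n3 /\ n1 = ((p /\ q) /\ ((p /\ q) \/ p)) /\ (p /\ q)
n5 = ~(n2 xor n4) = ~(((p /\ q) \/ p) xor (((p /\ q) /\ ((p /\ q) \/ p)) /\ (p /\ q)))
At p=1, q=0: circuit gives 0, formula gives 0.
At p=0, q=0: circuit gives 1, formula gives 1.
Agrees on all 4 inputs.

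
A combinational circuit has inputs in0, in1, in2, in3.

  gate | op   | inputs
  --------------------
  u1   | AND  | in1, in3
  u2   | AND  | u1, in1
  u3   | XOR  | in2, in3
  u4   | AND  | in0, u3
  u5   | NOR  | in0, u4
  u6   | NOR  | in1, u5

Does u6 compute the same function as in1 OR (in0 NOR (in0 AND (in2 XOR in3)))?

u3 = in2 XOR in3
u4 = in0 AND u3 = in0 AND (in2 XOR in3)
u5 = in0 NOR u4 = in0 NOR (in0 AND (in2 XOR in3))
u6 = in1 NOR u5 = in1 NOR (in0 NOR (in0 AND (in2 XOR in3)))
At in0=0, in1=0, in2=0, in3=0: circuit gives 0, formula gives 1.

No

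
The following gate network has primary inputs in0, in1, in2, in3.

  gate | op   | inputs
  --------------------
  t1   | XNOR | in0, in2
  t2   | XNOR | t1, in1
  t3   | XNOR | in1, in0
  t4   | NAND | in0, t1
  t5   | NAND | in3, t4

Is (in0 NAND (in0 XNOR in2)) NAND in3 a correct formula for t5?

Yes

t1 = in0 XNOR in2
t4 = in0 NAND t1 = in0 NAND (in0 XNOR in2)
t5 = in3 NAND t4 = in3 NAND (in0 NAND (in0 XNOR in2))
At in0=0, in1=0, in2=0, in3=1: circuit gives 0, formula gives 0.
At in0=0, in1=0, in2=0, in3=0: circuit gives 1, formula gives 1.
Agrees on all 16 inputs.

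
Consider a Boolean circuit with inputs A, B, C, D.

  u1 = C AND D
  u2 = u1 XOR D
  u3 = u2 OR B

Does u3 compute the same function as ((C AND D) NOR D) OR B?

No

u1 = C AND D
u2 = u1 XOR D = (C AND D) XOR D
u3 = u2 OR B = ((C AND D) XOR D) OR B
At A=0, B=0, C=0, D=0: circuit gives 0, formula gives 1.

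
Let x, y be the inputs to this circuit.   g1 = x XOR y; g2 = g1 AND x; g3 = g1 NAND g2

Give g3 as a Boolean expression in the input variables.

g1 = x XOR y
g2 = g1 AND x = (x XOR y) AND x
g3 = g1 NAND g2 = (x XOR y) NAND ((x XOR y) AND x)

(x XOR y) NAND ((x XOR y) AND x)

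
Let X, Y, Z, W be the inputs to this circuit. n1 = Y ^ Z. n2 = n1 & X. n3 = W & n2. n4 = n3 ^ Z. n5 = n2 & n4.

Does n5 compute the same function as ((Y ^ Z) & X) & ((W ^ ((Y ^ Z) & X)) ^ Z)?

n1 = Y ^ Z
n2 = n1 & X = (Y ^ Z) & X
n3 = W & n2 = W & ((Y ^ Z) & X)
n4 = n3 ^ Z = (W & ((Y ^ Z) & X)) ^ Z
n5 = n2 & n4 = ((Y ^ Z) & X) & ((W & ((Y ^ Z) & X)) ^ Z)
At X=1, Y=0, Z=1, W=0: circuit gives 1, formula gives 0.

No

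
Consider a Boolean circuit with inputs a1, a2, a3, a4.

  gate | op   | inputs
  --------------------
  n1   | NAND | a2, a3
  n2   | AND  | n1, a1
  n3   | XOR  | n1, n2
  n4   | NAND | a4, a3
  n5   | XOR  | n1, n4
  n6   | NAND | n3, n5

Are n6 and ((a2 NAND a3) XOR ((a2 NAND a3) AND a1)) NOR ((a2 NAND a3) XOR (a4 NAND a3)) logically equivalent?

n1 = a2 NAND a3
n2 = n1 AND a1 = (a2 NAND a3) AND a1
n3 = n1 XOR n2 = (a2 NAND a3) XOR ((a2 NAND a3) AND a1)
n4 = a4 NAND a3
n5 = n1 XOR n4 = (a2 NAND a3) XOR (a4 NAND a3)
n6 = n3 NAND n5 = ((a2 NAND a3) XOR ((a2 NAND a3) AND a1)) NAND ((a2 NAND a3) XOR (a4 NAND a3))
At a1=0, a2=0, a3=0, a4=0: circuit gives 1, formula gives 0.

No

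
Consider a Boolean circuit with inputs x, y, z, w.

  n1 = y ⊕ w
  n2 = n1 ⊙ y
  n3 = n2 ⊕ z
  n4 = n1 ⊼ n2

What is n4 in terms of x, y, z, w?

(y ⊕ w) ⊼ ((y ⊕ w) ⊙ y)

n1 = y ⊕ w
n2 = n1 ⊙ y = (y ⊕ w) ⊙ y
n4 = n1 ⊼ n2 = (y ⊕ w) ⊼ ((y ⊕ w) ⊙ y)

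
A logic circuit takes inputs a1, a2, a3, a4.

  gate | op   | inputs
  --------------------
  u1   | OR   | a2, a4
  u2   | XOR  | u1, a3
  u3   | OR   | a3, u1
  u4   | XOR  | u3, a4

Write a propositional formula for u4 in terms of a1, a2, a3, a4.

u1 = a2 OR a4
u3 = a3 OR u1 = a3 OR (a2 OR a4)
u4 = u3 XOR a4 = (a3 OR (a2 OR a4)) XOR a4

(a3 OR (a2 OR a4)) XOR a4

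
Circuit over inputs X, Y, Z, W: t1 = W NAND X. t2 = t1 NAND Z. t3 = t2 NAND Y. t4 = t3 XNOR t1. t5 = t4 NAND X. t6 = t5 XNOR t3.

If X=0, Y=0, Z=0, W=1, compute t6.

t1 = 1 NAND 0 = 1
t2 = 1 NAND 0 = 1
t3 = 1 NAND 0 = 1
t4 = 1 XNOR 1 = 1
t5 = 1 NAND 0 = 1
t6 = 1 XNOR 1 = 1

1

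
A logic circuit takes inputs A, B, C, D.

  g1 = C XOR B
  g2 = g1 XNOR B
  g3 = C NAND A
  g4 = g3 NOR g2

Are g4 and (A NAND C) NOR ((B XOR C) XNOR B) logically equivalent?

g1 = C XOR B
g2 = g1 XNOR B = (C XOR B) XNOR B
g3 = C NAND A
g4 = g3 NOR g2 = (C NAND A) NOR ((C XOR B) XNOR B)
At A=0, B=0, C=0, D=0: circuit gives 0, formula gives 0.
At A=1, B=0, C=1, D=0: circuit gives 1, formula gives 1.
Agrees on all 16 inputs.

Yes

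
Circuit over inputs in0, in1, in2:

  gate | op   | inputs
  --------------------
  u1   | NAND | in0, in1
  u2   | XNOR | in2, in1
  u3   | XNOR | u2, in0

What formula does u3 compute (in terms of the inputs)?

u2 = in2 XNOR in1
u3 = u2 XNOR in0 = (in2 XNOR in1) XNOR in0

(in2 XNOR in1) XNOR in0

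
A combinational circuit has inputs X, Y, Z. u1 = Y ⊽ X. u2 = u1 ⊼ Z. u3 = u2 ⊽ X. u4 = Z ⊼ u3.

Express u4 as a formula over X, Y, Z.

u1 = Y ⊽ X
u2 = u1 ⊼ Z = (Y ⊽ X) ⊼ Z
u3 = u2 ⊽ X = ((Y ⊽ X) ⊼ Z) ⊽ X
u4 = Z ⊼ u3 = Z ⊼ (((Y ⊽ X) ⊼ Z) ⊽ X)

Z ⊼ (((Y ⊽ X) ⊼ Z) ⊽ X)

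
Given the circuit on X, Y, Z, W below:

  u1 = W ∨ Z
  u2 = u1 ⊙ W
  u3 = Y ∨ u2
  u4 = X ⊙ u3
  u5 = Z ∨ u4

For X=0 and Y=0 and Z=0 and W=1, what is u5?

0

u1 = 1 ∨ 0 = 1
u2 = 1 ⊙ 1 = 1
u3 = 0 ∨ 1 = 1
u4 = 0 ⊙ 1 = 0
u5 = 0 ∨ 0 = 0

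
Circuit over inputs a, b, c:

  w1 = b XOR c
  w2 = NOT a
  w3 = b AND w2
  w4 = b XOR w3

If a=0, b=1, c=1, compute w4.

w2 = NOT 0 = 1
w3 = 1 AND 1 = 1
w4 = 1 XOR 1 = 0

0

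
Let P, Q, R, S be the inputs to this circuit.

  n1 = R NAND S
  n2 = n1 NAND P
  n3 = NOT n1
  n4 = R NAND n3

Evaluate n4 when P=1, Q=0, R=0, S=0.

1

n1 = 0 NAND 0 = 1
n3 = NOT 1 = 0
n4 = 0 NAND 0 = 1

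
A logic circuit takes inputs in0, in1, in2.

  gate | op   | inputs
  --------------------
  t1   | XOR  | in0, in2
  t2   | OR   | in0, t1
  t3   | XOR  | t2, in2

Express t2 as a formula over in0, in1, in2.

in0 OR (in0 XOR in2)

t1 = in0 XOR in2
t2 = in0 OR t1 = in0 OR (in0 XOR in2)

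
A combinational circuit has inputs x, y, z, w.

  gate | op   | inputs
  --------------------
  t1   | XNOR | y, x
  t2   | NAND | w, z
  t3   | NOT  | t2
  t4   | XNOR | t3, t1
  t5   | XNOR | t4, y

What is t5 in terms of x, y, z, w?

(NOT (w NAND z) XNOR (y XNOR x)) XNOR y

t1 = y XNOR x
t2 = w NAND z
t3 = NOT t2 = NOT (w NAND z)
t4 = t3 XNOR t1 = NOT (w NAND z) XNOR (y XNOR x)
t5 = t4 XNOR y = (NOT (w NAND z) XNOR (y XNOR x)) XNOR y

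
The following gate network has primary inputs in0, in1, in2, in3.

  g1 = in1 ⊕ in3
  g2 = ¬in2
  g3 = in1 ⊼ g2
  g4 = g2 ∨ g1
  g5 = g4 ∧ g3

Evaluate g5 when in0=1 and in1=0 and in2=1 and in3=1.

g1 = 0 ⊕ 1 = 1
g2 = ¬1 = 0
g3 = 0 ⊼ 0 = 1
g4 = 0 ∨ 1 = 1
g5 = 1 ∧ 1 = 1

1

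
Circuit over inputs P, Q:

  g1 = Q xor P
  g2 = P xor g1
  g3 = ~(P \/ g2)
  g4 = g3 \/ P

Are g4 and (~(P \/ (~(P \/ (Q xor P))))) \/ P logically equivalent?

No

g1 = Q xor P
g2 = P xor g1 = P xor (Q xor P)
g3 = ~(P \/ g2) = ~(P \/ (P xor (Q xor P)))
g4 = g3 \/ P = (~(P \/ (P xor (Q xor P)))) \/ P
At P=0, Q=0: circuit gives 1, formula gives 0.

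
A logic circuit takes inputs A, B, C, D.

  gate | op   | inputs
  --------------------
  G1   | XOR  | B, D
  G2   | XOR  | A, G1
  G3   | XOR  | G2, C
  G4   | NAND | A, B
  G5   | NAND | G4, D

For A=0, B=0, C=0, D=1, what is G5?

G4 = 0 NAND 0 = 1
G5 = 1 NAND 1 = 0

0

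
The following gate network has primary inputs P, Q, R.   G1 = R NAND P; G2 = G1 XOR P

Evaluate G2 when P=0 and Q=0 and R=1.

1

G1 = 1 NAND 0 = 1
G2 = 1 XOR 0 = 1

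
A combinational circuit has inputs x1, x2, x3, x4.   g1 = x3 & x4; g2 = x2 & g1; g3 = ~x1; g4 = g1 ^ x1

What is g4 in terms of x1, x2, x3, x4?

g1 = x3 & x4
g4 = g1 ^ x1 = (x3 & x4) ^ x1

(x3 & x4) ^ x1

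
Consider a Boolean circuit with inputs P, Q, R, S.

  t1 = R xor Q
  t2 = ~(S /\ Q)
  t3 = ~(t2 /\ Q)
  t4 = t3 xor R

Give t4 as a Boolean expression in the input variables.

t2 = ~(S /\ Q)
t3 = ~(t2 /\ Q) = ~((~(S /\ Q)) /\ Q)
t4 = t3 xor R = (~((~(S /\ Q)) /\ Q)) xor R

(~((~(S /\ Q)) /\ Q)) xor R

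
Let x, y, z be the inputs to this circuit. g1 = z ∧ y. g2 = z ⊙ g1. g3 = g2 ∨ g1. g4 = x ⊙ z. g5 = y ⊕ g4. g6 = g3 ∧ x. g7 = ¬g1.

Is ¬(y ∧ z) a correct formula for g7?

g1 = z ∧ y
g7 = ¬g1 = ¬(z ∧ y)
At x=0, y=1, z=1: circuit gives 0, formula gives 0.
At x=0, y=0, z=0: circuit gives 1, formula gives 1.
Agrees on all 8 inputs.

Yes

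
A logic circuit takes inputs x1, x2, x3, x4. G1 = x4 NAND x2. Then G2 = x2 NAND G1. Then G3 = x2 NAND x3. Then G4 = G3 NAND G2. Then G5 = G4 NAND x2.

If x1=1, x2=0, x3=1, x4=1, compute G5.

1

G1 = 1 NAND 0 = 1
G2 = 0 NAND 1 = 1
G3 = 0 NAND 1 = 1
G4 = 1 NAND 1 = 0
G5 = 0 NAND 0 = 1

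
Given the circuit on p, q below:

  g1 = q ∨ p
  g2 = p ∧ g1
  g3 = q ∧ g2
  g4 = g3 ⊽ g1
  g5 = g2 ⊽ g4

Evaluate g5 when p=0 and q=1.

g1 = 1 ∨ 0 = 1
g2 = 0 ∧ 1 = 0
g3 = 1 ∧ 0 = 0
g4 = 0 ⊽ 1 = 0
g5 = 0 ⊽ 0 = 1

1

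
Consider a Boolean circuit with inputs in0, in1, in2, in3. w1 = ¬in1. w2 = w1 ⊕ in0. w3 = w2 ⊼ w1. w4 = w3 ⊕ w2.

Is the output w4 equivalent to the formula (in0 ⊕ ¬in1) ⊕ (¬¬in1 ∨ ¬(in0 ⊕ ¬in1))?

Yes

w1 = ¬in1
w2 = w1 ⊕ in0 = ¬in1 ⊕ in0
w3 = w2 ⊼ w1 = (¬in1 ⊕ in0) ⊼ ¬in1
w4 = w3 ⊕ w2 = ((¬in1 ⊕ in0) ⊼ ¬in1) ⊕ (¬in1 ⊕ in0)
At in0=1, in1=1, in2=0, in3=0: circuit gives 0, formula gives 0.
At in0=0, in1=0, in2=0, in3=0: circuit gives 1, formula gives 1.
Agrees on all 16 inputs.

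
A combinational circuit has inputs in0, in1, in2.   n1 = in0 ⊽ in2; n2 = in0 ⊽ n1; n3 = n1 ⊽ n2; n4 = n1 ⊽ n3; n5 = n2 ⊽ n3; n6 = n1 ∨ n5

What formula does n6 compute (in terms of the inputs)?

(in0 ⊽ in2) ∨ ((in0 ⊽ (in0 ⊽ in2)) ⊽ ((in0 ⊽ in2) ⊽ (in0 ⊽ (in0 ⊽ in2))))

n1 = in0 ⊽ in2
n2 = in0 ⊽ n1 = in0 ⊽ (in0 ⊽ in2)
n3 = n1 ⊽ n2 = (in0 ⊽ in2) ⊽ (in0 ⊽ (in0 ⊽ in2))
n5 = n2 ⊽ n3 = (in0 ⊽ (in0 ⊽ in2)) ⊽ ((in0 ⊽ in2) ⊽ (in0 ⊽ (in0 ⊽ in2)))
n6 = n1 ∨ n5 = (in0 ⊽ in2) ∨ ((in0 ⊽ (in0 ⊽ in2)) ⊽ ((in0 ⊽ in2) ⊽ (in0 ⊽ (in0 ⊽ in2))))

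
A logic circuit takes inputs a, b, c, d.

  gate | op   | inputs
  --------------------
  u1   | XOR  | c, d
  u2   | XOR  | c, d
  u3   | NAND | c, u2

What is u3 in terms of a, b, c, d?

c NAND (c XOR d)

u2 = c XOR d
u3 = c NAND u2 = c NAND (c XOR d)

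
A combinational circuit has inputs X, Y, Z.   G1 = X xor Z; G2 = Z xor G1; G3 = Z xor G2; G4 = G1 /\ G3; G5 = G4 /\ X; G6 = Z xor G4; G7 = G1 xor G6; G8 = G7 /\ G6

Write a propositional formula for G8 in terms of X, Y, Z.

((X xor Z) xor (Z xor ((X xor Z) /\ (Z xor (Z xor (X xor Z)))))) /\ (Z xor ((X xor Z) /\ (Z xor (Z xor (X xor Z)))))

G1 = X xor Z
G2 = Z xor G1 = Z xor (X xor Z)
G3 = Z xor G2 = Z xor (Z xor (X xor Z))
G4 = G1 /\ G3 = (X xor Z) /\ (Z xor (Z xor (X xor Z)))
G6 = Z xor G4 = Z xor ((X xor Z) /\ (Z xor (Z xor (X xor Z))))
G7 = G1 xor G6 = (X xor Z) xor (Z xor ((X xor Z) /\ (Z xor (Z xor (X xor Z)))))
G8 = G7 /\ G6 = ((X xor Z) xor (Z xor ((X xor Z) /\ (Z xor (Z xor (X xor Z)))))) /\ (Z xor ((X xor Z) /\ (Z xor (Z xor (X xor Z)))))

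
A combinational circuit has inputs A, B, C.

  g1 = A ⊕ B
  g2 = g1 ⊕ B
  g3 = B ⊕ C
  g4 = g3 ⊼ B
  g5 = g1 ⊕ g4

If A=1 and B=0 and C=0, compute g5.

0

g1 = 1 ⊕ 0 = 1
g3 = 0 ⊕ 0 = 0
g4 = 0 ⊼ 0 = 1
g5 = 1 ⊕ 1 = 0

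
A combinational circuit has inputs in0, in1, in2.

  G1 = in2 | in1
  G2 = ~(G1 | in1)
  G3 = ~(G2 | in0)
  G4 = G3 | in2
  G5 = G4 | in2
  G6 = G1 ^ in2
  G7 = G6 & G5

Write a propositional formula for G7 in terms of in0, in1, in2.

G1 = in2 | in1
G2 = ~(G1 | in1) = ~((in2 | in1) | in1)
G3 = ~(G2 | in0) = ~((~((in2 | in1) | in1)) | in0)
G4 = G3 | in2 = (~((~((in2 | in1) | in1)) | in0)) | in2
G5 = G4 | in2 = ((~((~((in2 | in1) | in1)) | in0)) | in2) | in2
G6 = G1 ^ in2 = (in2 | in1) ^ in2
G7 = G6 & G5 = ((in2 | in1) ^ in2) & (((~((~((in2 | in1) | in1)) | in0)) | in2) | in2)

((in2 | in1) ^ in2) & (((~((~((in2 | in1) | in1)) | in0)) | in2) | in2)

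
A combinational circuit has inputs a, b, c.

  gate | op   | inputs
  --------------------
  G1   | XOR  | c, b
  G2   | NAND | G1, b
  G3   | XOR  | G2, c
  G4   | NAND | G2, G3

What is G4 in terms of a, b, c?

((c XOR b) NAND b) NAND (((c XOR b) NAND b) XOR c)

G1 = c XOR b
G2 = G1 NAND b = (c XOR b) NAND b
G3 = G2 XOR c = ((c XOR b) NAND b) XOR c
G4 = G2 NAND G3 = ((c XOR b) NAND b) NAND (((c XOR b) NAND b) XOR c)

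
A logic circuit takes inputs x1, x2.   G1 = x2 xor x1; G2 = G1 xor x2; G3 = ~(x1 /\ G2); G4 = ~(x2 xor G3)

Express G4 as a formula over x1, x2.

~(x2 xor (~(x1 /\ ((x2 xor x1) xor x2))))

G1 = x2 xor x1
G2 = G1 xor x2 = (x2 xor x1) xor x2
G3 = ~(x1 /\ G2) = ~(x1 /\ ((x2 xor x1) xor x2))
G4 = ~(x2 xor G3) = ~(x2 xor (~(x1 /\ ((x2 xor x1) xor x2))))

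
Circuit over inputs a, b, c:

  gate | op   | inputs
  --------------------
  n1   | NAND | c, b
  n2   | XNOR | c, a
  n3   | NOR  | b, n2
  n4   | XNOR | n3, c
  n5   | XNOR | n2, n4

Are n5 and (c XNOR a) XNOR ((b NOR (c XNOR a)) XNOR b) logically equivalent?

n2 = c XNOR a
n3 = b NOR n2 = b NOR (c XNOR a)
n4 = n3 XNOR c = (b NOR (c XNOR a)) XNOR c
n5 = n2 XNOR n4 = (c XNOR a) XNOR ((b NOR (c XNOR a)) XNOR c)
At a=0, b=0, c=1: circuit gives 0, formula gives 1.

No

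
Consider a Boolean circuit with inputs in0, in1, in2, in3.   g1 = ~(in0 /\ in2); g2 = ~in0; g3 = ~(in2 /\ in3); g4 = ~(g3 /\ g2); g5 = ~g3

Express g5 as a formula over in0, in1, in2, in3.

g3 = ~(in2 /\ in3)
g5 = ~g3 = ~(~(in2 /\ in3))

~(~(in2 /\ in3))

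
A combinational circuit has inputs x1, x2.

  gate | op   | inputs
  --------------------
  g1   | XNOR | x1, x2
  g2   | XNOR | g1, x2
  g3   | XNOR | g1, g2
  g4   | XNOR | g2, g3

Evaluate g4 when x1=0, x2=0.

1

g1 = 0 XNOR 0 = 1
g2 = 1 XNOR 0 = 0
g3 = 1 XNOR 0 = 0
g4 = 0 XNOR 0 = 1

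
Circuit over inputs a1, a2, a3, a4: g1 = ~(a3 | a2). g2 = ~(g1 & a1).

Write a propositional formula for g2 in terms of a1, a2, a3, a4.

g1 = ~(a3 | a2)
g2 = ~(g1 & a1) = ~((~(a3 | a2)) & a1)

~((~(a3 | a2)) & a1)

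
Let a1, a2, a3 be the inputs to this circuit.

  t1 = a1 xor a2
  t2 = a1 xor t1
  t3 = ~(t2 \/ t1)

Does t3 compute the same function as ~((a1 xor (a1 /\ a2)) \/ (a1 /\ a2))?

t1 = a1 xor a2
t2 = a1 xor t1 = a1 xor (a1 xor a2)
t3 = ~(t2 \/ t1) = ~((a1 xor (a1 xor a2)) \/ (a1 xor a2))
At a1=0, a2=1, a3=0: circuit gives 0, formula gives 1.

No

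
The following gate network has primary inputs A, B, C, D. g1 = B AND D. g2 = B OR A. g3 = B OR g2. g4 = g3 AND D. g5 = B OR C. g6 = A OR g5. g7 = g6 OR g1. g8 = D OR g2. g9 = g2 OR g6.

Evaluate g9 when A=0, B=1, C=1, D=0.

g2 = 1 OR 0 = 1
g5 = 1 OR 1 = 1
g6 = 0 OR 1 = 1
g9 = 1 OR 1 = 1

1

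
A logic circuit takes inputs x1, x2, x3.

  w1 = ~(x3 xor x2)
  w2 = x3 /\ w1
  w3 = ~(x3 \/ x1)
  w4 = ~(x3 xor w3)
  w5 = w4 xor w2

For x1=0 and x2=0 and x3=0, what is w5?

w1 = ~(0 xor 0) = 1
w2 = 0 /\ 1 = 0
w3 = ~(0 \/ 0) = 1
w4 = ~(0 xor 1) = 0
w5 = 0 xor 0 = 0

0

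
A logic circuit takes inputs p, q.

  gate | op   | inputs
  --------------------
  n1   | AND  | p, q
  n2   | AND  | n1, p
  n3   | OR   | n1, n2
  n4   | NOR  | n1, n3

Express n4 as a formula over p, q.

(p AND q) NOR ((p AND q) OR ((p AND q) AND p))

n1 = p AND q
n2 = n1 AND p = (p AND q) AND p
n3 = n1 OR n2 = (p AND q) OR ((p AND q) AND p)
n4 = n1 NOR n3 = (p AND q) NOR ((p AND q) OR ((p AND q) AND p))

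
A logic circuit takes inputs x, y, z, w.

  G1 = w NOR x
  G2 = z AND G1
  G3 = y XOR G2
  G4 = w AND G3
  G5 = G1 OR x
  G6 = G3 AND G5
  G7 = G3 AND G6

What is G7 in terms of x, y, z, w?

(y XOR (z AND (w NOR x))) AND ((y XOR (z AND (w NOR x))) AND ((w NOR x) OR x))

G1 = w NOR x
G2 = z AND G1 = z AND (w NOR x)
G3 = y XOR G2 = y XOR (z AND (w NOR x))
G5 = G1 OR x = (w NOR x) OR x
G6 = G3 AND G5 = (y XOR (z AND (w NOR x))) AND ((w NOR x) OR x)
G7 = G3 AND G6 = (y XOR (z AND (w NOR x))) AND ((y XOR (z AND (w NOR x))) AND ((w NOR x) OR x))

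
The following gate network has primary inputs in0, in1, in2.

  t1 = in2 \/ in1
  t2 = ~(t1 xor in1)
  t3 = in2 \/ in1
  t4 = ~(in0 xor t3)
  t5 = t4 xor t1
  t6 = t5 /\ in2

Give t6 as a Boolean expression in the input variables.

t1 = in2 \/ in1
t3 = in2 \/ in1
t4 = ~(in0 xor t3) = ~(in0 xor (in2 \/ in1))
t5 = t4 xor t1 = (~(in0 xor (in2 \/ in1))) xor (in2 \/ in1)
t6 = t5 /\ in2 = ((~(in0 xor (in2 \/ in1))) xor (in2 \/ in1)) /\ in2

((~(in0 xor (in2 \/ in1))) xor (in2 \/ in1)) /\ in2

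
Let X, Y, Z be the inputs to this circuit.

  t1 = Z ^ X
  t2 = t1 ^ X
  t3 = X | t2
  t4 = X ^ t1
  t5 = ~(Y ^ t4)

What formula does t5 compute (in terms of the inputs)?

~(Y ^ (X ^ (Z ^ X)))

t1 = Z ^ X
t4 = X ^ t1 = X ^ (Z ^ X)
t5 = ~(Y ^ t4) = ~(Y ^ (X ^ (Z ^ X)))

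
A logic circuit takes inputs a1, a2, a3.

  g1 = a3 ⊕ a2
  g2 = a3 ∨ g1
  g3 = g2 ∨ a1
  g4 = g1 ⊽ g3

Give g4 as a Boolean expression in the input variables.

g1 = a3 ⊕ a2
g2 = a3 ∨ g1 = a3 ∨ (a3 ⊕ a2)
g3 = g2 ∨ a1 = (a3 ∨ (a3 ⊕ a2)) ∨ a1
g4 = g1 ⊽ g3 = (a3 ⊕ a2) ⊽ ((a3 ∨ (a3 ⊕ a2)) ∨ a1)

(a3 ⊕ a2) ⊽ ((a3 ∨ (a3 ⊕ a2)) ∨ a1)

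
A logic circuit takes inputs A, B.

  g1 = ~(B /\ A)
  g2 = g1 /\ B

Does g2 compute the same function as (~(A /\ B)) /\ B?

Yes

g1 = ~(B /\ A)
g2 = g1 /\ B = (~(B /\ A)) /\ B
At A=0, B=0: circuit gives 0, formula gives 0.
At A=0, B=1: circuit gives 1, formula gives 1.
Agrees on all 4 inputs.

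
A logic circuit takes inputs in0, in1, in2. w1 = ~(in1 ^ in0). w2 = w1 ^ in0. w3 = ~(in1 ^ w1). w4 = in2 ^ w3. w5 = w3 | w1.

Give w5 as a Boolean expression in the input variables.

w1 = ~(in1 ^ in0)
w3 = ~(in1 ^ w1) = ~(in1 ^ (~(in1 ^ in0)))
w5 = w3 | w1 = (~(in1 ^ (~(in1 ^ in0)))) | (~(in1 ^ in0))

(~(in1 ^ (~(in1 ^ in0)))) | (~(in1 ^ in0))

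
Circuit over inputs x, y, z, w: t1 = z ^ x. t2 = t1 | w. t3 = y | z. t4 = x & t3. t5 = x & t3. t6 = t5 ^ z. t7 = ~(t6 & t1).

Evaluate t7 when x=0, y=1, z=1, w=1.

0

t1 = 1 ^ 0 = 1
t3 = 1 | 1 = 1
t5 = 0 & 1 = 0
t6 = 0 ^ 1 = 1
t7 = ~(1 & 1) = 0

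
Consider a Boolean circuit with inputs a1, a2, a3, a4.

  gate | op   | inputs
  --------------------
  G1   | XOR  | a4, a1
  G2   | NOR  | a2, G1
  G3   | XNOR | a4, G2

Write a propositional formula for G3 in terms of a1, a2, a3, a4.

G1 = a4 XOR a1
G2 = a2 NOR G1 = a2 NOR (a4 XOR a1)
G3 = a4 XNOR G2 = a4 XNOR (a2 NOR (a4 XOR a1))

a4 XNOR (a2 NOR (a4 XOR a1))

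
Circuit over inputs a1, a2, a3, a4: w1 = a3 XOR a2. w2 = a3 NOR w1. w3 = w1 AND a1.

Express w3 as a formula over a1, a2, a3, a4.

(a3 XOR a2) AND a1

w1 = a3 XOR a2
w3 = w1 AND a1 = (a3 XOR a2) AND a1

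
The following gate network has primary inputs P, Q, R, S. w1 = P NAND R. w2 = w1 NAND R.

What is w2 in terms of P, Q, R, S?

(P NAND R) NAND R

w1 = P NAND R
w2 = w1 NAND R = (P NAND R) NAND R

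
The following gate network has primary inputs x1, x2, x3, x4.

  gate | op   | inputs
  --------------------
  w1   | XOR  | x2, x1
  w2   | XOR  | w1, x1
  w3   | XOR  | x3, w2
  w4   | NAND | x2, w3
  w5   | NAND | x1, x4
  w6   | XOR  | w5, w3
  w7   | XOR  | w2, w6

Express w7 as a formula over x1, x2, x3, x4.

((x2 XOR x1) XOR x1) XOR ((x1 NAND x4) XOR (x3 XOR ((x2 XOR x1) XOR x1)))

w1 = x2 XOR x1
w2 = w1 XOR x1 = (x2 XOR x1) XOR x1
w3 = x3 XOR w2 = x3 XOR ((x2 XOR x1) XOR x1)
w5 = x1 NAND x4
w6 = w5 XOR w3 = (x1 NAND x4) XOR (x3 XOR ((x2 XOR x1) XOR x1))
w7 = w2 XOR w6 = ((x2 XOR x1) XOR x1) XOR ((x1 NAND x4) XOR (x3 XOR ((x2 XOR x1) XOR x1)))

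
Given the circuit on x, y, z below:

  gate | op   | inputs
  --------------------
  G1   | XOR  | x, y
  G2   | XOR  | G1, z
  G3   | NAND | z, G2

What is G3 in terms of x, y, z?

z NAND ((x XOR y) XOR z)

G1 = x XOR y
G2 = G1 XOR z = (x XOR y) XOR z
G3 = z NAND G2 = z NAND ((x XOR y) XOR z)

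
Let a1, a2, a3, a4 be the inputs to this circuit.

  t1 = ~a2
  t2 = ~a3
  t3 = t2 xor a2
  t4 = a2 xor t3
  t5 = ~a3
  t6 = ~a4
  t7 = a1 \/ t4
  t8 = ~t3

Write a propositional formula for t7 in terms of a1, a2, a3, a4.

t2 = ~a3
t3 = t2 xor a2 = ~a3 xor a2
t4 = a2 xor t3 = a2 xor (~a3 xor a2)
t7 = a1 \/ t4 = a1 \/ (a2 xor (~a3 xor a2))

a1 \/ (a2 xor (~a3 xor a2))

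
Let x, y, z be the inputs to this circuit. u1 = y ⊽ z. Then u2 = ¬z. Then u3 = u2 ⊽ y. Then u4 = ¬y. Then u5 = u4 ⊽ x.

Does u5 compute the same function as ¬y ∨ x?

u4 = ¬y
u5 = u4 ⊽ x = ¬y ⊽ x
At x=0, y=0, z=0: circuit gives 0, formula gives 1.

No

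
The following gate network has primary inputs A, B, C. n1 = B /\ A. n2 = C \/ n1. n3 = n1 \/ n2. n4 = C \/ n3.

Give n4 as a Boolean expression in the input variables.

C \/ ((B /\ A) \/ (C \/ (B /\ A)))

n1 = B /\ A
n2 = C \/ n1 = C \/ (B /\ A)
n3 = n1 \/ n2 = (B /\ A) \/ (C \/ (B /\ A))
n4 = C \/ n3 = C \/ ((B /\ A) \/ (C \/ (B /\ A)))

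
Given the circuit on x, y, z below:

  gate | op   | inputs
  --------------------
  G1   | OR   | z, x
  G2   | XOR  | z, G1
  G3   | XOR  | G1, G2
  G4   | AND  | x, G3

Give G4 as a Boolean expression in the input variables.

x AND ((z OR x) XOR (z XOR (z OR x)))

G1 = z OR x
G2 = z XOR G1 = z XOR (z OR x)
G3 = G1 XOR G2 = (z OR x) XOR (z XOR (z OR x))
G4 = x AND G3 = x AND ((z OR x) XOR (z XOR (z OR x)))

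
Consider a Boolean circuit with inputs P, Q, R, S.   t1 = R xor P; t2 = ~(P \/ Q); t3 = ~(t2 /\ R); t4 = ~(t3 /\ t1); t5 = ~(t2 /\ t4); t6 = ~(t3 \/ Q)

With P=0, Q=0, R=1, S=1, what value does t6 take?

t2 = ~(0 \/ 0) = 1
t3 = ~(1 /\ 1) = 0
t6 = ~(0 \/ 0) = 1

1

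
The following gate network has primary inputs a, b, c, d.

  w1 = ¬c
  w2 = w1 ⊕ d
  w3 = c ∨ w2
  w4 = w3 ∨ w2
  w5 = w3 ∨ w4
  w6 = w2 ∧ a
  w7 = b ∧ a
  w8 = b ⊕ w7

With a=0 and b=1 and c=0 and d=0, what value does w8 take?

1

w7 = 1 ∧ 0 = 0
w8 = 1 ⊕ 0 = 1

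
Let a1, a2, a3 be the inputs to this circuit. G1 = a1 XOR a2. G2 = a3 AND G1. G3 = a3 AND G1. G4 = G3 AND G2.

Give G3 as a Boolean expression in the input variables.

G1 = a1 XOR a2
G3 = a3 AND G1 = a3 AND (a1 XOR a2)

a3 AND (a1 XOR a2)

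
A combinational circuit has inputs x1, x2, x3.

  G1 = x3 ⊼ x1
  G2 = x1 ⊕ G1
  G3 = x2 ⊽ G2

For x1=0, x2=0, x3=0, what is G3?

0

G1 = 0 ⊼ 0 = 1
G2 = 0 ⊕ 1 = 1
G3 = 0 ⊽ 1 = 0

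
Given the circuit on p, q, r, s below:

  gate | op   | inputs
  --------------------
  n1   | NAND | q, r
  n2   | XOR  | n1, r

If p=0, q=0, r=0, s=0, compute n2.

n1 = 0 NAND 0 = 1
n2 = 1 XOR 0 = 1

1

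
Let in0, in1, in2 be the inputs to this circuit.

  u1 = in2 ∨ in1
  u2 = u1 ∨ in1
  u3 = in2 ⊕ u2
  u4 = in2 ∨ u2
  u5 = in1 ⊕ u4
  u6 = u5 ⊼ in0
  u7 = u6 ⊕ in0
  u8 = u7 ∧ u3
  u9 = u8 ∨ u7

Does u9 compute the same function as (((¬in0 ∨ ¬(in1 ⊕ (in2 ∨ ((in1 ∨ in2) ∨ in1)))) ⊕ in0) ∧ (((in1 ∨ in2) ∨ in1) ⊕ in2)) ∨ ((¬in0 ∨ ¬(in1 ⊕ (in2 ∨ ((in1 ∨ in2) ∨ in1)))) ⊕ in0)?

Yes

u1 = in2 ∨ in1
u2 = u1 ∨ in1 = (in2 ∨ in1) ∨ in1
u3 = in2 ⊕ u2 = in2 ⊕ ((in2 ∨ in1) ∨ in1)
u4 = in2 ∨ u2 = in2 ∨ ((in2 ∨ in1) ∨ in1)
u5 = in1 ⊕ u4 = in1 ⊕ (in2 ∨ ((in2 ∨ in1) ∨ in1))
u6 = u5 ⊼ in0 = (in1 ⊕ (in2 ∨ ((in2 ∨ in1) ∨ in1))) ⊼ in0
u7 = u6 ⊕ in0 = ((in1 ⊕ (in2 ∨ ((in2 ∨ in1) ∨ in1))) ⊼ in0) ⊕ in0
u8 = u7 ∧ u3 = (((in1 ⊕ (in2 ∨ ((in2 ∨ in1) ∨ in1))) ⊼ in0) ⊕ in0) ∧ (in2 ⊕ ((in2 ∨ in1) ∨ in1))
u9 = u8 ∨ u7 = ((((in1 ⊕ (in2 ∨ ((in2 ∨ in1) ∨ in1))) ⊼ in0) ⊕ in0) ∧ (in2 ⊕ ((in2 ∨ in1) ∨ in1))) ∨ (((in1 ⊕ (in2 ∨ ((in2 ∨ in1) ∨ in1))) ⊼ in0) ⊕ in0)
At in0=1, in1=0, in2=0: circuit gives 0, formula gives 0.
At in0=0, in1=0, in2=0: circuit gives 1, formula gives 1.
Agrees on all 8 inputs.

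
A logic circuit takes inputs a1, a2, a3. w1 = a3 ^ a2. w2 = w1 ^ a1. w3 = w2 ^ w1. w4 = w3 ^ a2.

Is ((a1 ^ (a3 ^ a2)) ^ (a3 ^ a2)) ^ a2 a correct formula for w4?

w1 = a3 ^ a2
w2 = w1 ^ a1 = (a3 ^ a2) ^ a1
w3 = w2 ^ w1 = ((a3 ^ a2) ^ a1) ^ (a3 ^ a2)
w4 = w3 ^ a2 = (((a3 ^ a2) ^ a1) ^ (a3 ^ a2)) ^ a2
At a1=0, a2=0, a3=0: circuit gives 0, formula gives 0.
At a1=0, a2=1, a3=0: circuit gives 1, formula gives 1.
Agrees on all 8 inputs.

Yes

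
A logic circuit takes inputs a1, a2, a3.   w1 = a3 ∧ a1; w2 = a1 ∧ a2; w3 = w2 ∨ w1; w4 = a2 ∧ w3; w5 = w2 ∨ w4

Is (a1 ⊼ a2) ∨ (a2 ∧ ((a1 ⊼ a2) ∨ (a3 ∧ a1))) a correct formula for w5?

No

w1 = a3 ∧ a1
w2 = a1 ∧ a2
w3 = w2 ∨ w1 = (a1 ∧ a2) ∨ (a3 ∧ a1)
w4 = a2 ∧ w3 = a2 ∧ ((a1 ∧ a2) ∨ (a3 ∧ a1))
w5 = w2 ∨ w4 = (a1 ∧ a2) ∨ (a2 ∧ ((a1 ∧ a2) ∨ (a3 ∧ a1)))
At a1=0, a2=0, a3=0: circuit gives 0, formula gives 1.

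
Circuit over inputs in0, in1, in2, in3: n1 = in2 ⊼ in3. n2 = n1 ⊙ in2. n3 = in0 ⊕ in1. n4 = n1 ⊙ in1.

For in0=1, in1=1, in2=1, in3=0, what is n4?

1

n1 = 1 ⊼ 0 = 1
n4 = 1 ⊙ 1 = 1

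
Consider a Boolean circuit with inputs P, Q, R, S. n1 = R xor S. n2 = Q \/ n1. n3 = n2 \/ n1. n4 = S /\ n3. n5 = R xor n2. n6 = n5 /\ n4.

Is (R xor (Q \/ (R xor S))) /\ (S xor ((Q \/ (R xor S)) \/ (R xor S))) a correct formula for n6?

No

n1 = R xor S
n2 = Q \/ n1 = Q \/ (R xor S)
n3 = n2 \/ n1 = (Q \/ (R xor S)) \/ (R xor S)
n4 = S /\ n3 = S /\ ((Q \/ (R xor S)) \/ (R xor S))
n5 = R xor n2 = R xor (Q \/ (R xor S))
n6 = n5 /\ n4 = (R xor (Q \/ (R xor S))) /\ (S /\ ((Q \/ (R xor S)) \/ (R xor S)))
At P=0, Q=0, R=0, S=1: circuit gives 1, formula gives 0.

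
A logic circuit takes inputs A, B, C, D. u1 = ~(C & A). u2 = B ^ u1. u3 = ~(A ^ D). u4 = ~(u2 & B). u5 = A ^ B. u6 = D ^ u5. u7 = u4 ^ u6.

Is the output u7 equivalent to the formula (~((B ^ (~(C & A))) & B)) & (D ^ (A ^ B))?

No

u1 = ~(C & A)
u2 = B ^ u1 = B ^ (~(C & A))
u4 = ~(u2 & B) = ~((B ^ (~(C & A))) & B)
u5 = A ^ B
u6 = D ^ u5 = D ^ (A ^ B)
u7 = u4 ^ u6 = (~((B ^ (~(C & A))) & B)) ^ (D ^ (A ^ B))
At A=0, B=0, C=0, D=0: circuit gives 1, formula gives 0.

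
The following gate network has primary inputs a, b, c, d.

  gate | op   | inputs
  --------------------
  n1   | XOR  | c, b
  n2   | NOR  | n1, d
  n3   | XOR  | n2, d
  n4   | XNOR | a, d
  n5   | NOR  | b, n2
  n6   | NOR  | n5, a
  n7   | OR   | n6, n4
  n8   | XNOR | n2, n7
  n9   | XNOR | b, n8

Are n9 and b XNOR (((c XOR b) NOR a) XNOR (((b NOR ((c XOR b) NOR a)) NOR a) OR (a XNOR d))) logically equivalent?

No

n1 = c XOR b
n2 = n1 NOR d = (c XOR b) NOR d
n4 = a XNOR d
n5 = b NOR n2 = b NOR ((c XOR b) NOR d)
n6 = n5 NOR a = (b NOR ((c XOR b) NOR d)) NOR a
n7 = n6 OR n4 = ((b NOR ((c XOR b) NOR d)) NOR a) OR (a XNOR d)
n8 = n2 XNOR n7 = ((c XOR b) NOR d) XNOR (((b NOR ((c XOR b) NOR d)) NOR a) OR (a XNOR d))
n9 = b XNOR n8 = b XNOR (((c XOR b) NOR d) XNOR (((b NOR ((c XOR b) NOR d)) NOR a) OR (a XNOR d)))
At a=0, b=1, c=1, d=1: circuit gives 0, formula gives 1.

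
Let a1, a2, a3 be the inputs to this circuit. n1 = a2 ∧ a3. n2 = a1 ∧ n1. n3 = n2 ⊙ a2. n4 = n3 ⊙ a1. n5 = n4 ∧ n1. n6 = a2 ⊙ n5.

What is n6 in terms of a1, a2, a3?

n1 = a2 ∧ a3
n2 = a1 ∧ n1 = a1 ∧ (a2 ∧ a3)
n3 = n2 ⊙ a2 = (a1 ∧ (a2 ∧ a3)) ⊙ a2
n4 = n3 ⊙ a1 = ((a1 ∧ (a2 ∧ a3)) ⊙ a2) ⊙ a1
n5 = n4 ∧ n1 = (((a1 ∧ (a2 ∧ a3)) ⊙ a2) ⊙ a1) ∧ (a2 ∧ a3)
n6 = a2 ⊙ n5 = a2 ⊙ ((((a1 ∧ (a2 ∧ a3)) ⊙ a2) ⊙ a1) ∧ (a2 ∧ a3))

a2 ⊙ ((((a1 ∧ (a2 ∧ a3)) ⊙ a2) ⊙ a1) ∧ (a2 ∧ a3))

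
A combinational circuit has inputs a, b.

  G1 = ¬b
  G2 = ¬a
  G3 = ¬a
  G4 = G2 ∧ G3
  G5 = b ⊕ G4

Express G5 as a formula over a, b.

b ⊕ (¬a ∧ ¬a)

G2 = ¬a
G3 = ¬a
G4 = G2 ∧ G3 = ¬a ∧ ¬a
G5 = b ⊕ G4 = b ⊕ (¬a ∧ ¬a)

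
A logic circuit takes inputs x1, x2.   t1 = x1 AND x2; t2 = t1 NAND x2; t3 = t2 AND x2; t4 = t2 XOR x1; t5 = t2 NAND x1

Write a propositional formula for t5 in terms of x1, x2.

((x1 AND x2) NAND x2) NAND x1

t1 = x1 AND x2
t2 = t1 NAND x2 = (x1 AND x2) NAND x2
t5 = t2 NAND x1 = ((x1 AND x2) NAND x2) NAND x1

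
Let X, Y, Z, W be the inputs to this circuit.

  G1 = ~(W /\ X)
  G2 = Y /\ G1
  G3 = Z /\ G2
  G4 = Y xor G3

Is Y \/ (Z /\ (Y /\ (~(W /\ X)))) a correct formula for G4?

No

G1 = ~(W /\ X)
G2 = Y /\ G1 = Y /\ (~(W /\ X))
G3 = Z /\ G2 = Z /\ (Y /\ (~(W /\ X)))
G4 = Y xor G3 = Y xor (Z /\ (Y /\ (~(W /\ X))))
At X=0, Y=1, Z=1, W=0: circuit gives 0, formula gives 1.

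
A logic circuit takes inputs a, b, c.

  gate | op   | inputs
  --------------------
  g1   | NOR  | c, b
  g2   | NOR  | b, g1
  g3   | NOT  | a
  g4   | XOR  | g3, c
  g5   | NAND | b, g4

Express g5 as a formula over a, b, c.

g3 = NOT a
g4 = g3 XOR c = NOT a XOR c
g5 = b NAND g4 = b NAND (NOT a XOR c)

b NAND (NOT a XOR c)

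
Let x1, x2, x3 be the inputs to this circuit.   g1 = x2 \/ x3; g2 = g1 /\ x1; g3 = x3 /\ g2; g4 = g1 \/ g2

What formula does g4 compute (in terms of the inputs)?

(x2 \/ x3) \/ ((x2 \/ x3) /\ x1)

g1 = x2 \/ x3
g2 = g1 /\ x1 = (x2 \/ x3) /\ x1
g4 = g1 \/ g2 = (x2 \/ x3) \/ ((x2 \/ x3) /\ x1)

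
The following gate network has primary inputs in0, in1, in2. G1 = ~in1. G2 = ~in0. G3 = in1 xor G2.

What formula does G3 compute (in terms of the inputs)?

G2 = ~in0
G3 = in1 xor G2 = in1 xor ~in0

in1 xor ~in0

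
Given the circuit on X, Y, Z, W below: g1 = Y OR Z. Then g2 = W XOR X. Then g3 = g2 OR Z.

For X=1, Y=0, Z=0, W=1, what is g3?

0

g2 = 1 XOR 1 = 0
g3 = 0 OR 0 = 0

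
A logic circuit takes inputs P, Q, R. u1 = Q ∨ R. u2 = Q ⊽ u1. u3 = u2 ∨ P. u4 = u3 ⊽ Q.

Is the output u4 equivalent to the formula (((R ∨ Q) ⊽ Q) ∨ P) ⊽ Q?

Yes

u1 = Q ∨ R
u2 = Q ⊽ u1 = Q ⊽ (Q ∨ R)
u3 = u2 ∨ P = (Q ⊽ (Q ∨ R)) ∨ P
u4 = u3 ⊽ Q = ((Q ⊽ (Q ∨ R)) ∨ P) ⊽ Q
At P=0, Q=0, R=0: circuit gives 0, formula gives 0.
At P=0, Q=0, R=1: circuit gives 1, formula gives 1.
Agrees on all 8 inputs.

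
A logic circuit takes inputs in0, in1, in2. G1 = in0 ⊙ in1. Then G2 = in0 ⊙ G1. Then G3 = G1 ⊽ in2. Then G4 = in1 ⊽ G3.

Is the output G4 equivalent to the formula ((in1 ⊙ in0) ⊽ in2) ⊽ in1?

Yes

G1 = in0 ⊙ in1
G3 = G1 ⊽ in2 = (in0 ⊙ in1) ⊽ in2
G4 = in1 ⊽ G3 = in1 ⊽ ((in0 ⊙ in1) ⊽ in2)
At in0=0, in1=1, in2=0: circuit gives 0, formula gives 0.
At in0=0, in1=0, in2=0: circuit gives 1, formula gives 1.
Agrees on all 8 inputs.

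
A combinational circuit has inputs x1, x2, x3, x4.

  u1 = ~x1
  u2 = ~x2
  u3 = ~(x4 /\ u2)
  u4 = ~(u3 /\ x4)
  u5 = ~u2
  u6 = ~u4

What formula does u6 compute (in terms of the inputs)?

~(~((~(x4 /\ ~x2)) /\ x4))

u2 = ~x2
u3 = ~(x4 /\ u2) = ~(x4 /\ ~x2)
u4 = ~(u3 /\ x4) = ~((~(x4 /\ ~x2)) /\ x4)
u6 = ~u4 = ~(~((~(x4 /\ ~x2)) /\ x4))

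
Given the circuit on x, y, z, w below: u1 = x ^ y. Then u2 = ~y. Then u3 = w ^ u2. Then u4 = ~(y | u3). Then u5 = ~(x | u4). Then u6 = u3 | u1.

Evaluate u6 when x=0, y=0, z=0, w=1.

u1 = 0 ^ 0 = 0
u2 = ~0 = 1
u3 = 1 ^ 1 = 0
u6 = 0 | 0 = 0

0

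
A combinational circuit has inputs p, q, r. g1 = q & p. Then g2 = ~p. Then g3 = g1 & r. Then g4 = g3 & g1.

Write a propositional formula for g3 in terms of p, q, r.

g1 = q & p
g3 = g1 & r = (q & p) & r

(q & p) & r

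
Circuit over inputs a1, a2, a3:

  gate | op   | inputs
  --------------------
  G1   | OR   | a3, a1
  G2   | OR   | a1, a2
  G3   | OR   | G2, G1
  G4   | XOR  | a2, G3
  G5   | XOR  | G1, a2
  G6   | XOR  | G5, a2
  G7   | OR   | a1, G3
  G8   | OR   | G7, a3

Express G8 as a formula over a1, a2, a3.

G1 = a3 OR a1
G2 = a1 OR a2
G3 = G2 OR G1 = (a1 OR a2) OR (a3 OR a1)
G7 = a1 OR G3 = a1 OR ((a1 OR a2) OR (a3 OR a1))
G8 = G7 OR a3 = (a1 OR ((a1 OR a2) OR (a3 OR a1))) OR a3

(a1 OR ((a1 OR a2) OR (a3 OR a1))) OR a3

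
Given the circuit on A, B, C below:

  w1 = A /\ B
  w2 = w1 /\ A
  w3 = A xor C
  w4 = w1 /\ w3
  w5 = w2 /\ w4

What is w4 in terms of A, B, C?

(A /\ B) /\ (A xor C)

w1 = A /\ B
w3 = A xor C
w4 = w1 /\ w3 = (A /\ B) /\ (A xor C)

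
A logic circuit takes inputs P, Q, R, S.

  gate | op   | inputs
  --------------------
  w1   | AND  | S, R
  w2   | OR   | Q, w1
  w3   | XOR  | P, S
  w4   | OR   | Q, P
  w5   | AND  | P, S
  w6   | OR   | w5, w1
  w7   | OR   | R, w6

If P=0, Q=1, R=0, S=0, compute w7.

w1 = 0 AND 0 = 0
w5 = 0 AND 0 = 0
w6 = 0 OR 0 = 0
w7 = 0 OR 0 = 0

0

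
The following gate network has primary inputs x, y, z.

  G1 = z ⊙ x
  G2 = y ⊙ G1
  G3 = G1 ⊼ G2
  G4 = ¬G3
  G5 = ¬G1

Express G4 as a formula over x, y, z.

¬((z ⊙ x) ⊼ (y ⊙ (z ⊙ x)))

G1 = z ⊙ x
G2 = y ⊙ G1 = y ⊙ (z ⊙ x)
G3 = G1 ⊼ G2 = (z ⊙ x) ⊼ (y ⊙ (z ⊙ x))
G4 = ¬G3 = ¬((z ⊙ x) ⊼ (y ⊙ (z ⊙ x)))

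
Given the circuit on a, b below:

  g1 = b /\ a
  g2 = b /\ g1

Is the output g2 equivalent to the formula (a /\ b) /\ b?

g1 = b /\ a
g2 = b /\ g1 = b /\ (b /\ a)
At a=0, b=0: circuit gives 0, formula gives 0.
At a=1, b=1: circuit gives 1, formula gives 1.
Agrees on all 4 inputs.

Yes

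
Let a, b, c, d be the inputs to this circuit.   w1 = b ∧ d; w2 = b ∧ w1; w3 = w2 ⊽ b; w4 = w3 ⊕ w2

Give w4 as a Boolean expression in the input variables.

w1 = b ∧ d
w2 = b ∧ w1 = b ∧ (b ∧ d)
w3 = w2 ⊽ b = (b ∧ (b ∧ d)) ⊽ b
w4 = w3 ⊕ w2 = ((b ∧ (b ∧ d)) ⊽ b) ⊕ (b ∧ (b ∧ d))

((b ∧ (b ∧ d)) ⊽ b) ⊕ (b ∧ (b ∧ d))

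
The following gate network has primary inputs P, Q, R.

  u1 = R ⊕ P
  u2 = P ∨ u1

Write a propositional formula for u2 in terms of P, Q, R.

u1 = R ⊕ P
u2 = P ∨ u1 = P ∨ (R ⊕ P)

P ∨ (R ⊕ P)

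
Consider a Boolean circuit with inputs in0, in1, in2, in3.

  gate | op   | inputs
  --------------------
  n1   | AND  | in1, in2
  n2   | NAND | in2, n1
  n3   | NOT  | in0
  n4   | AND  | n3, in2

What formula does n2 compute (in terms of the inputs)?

n1 = in1 AND in2
n2 = in2 NAND n1 = in2 NAND (in1 AND in2)

in2 NAND (in1 AND in2)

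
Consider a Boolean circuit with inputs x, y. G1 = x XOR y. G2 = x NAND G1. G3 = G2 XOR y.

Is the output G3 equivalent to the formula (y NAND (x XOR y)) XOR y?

No

G1 = x XOR y
G2 = x NAND G1 = x NAND (x XOR y)
G3 = G2 XOR y = (x NAND (x XOR y)) XOR y
At x=0, y=1: circuit gives 0, formula gives 1.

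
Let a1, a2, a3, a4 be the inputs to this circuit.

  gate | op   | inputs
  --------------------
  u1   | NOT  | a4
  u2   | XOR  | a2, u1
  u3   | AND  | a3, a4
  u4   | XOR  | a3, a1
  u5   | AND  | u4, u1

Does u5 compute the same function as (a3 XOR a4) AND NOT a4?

u1 = NOT a4
u4 = a3 XOR a1
u5 = u4 AND u1 = (a3 XOR a1) AND NOT a4
At a1=1, a2=0, a3=0, a4=0: circuit gives 1, formula gives 0.

No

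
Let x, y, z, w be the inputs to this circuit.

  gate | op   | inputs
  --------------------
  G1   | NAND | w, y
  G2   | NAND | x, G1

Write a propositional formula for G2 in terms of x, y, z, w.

G1 = w NAND y
G2 = x NAND G1 = x NAND (w NAND y)

x NAND (w NAND y)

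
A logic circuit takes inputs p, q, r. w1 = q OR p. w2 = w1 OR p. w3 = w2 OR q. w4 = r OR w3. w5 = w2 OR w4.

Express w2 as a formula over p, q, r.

(q OR p) OR p

w1 = q OR p
w2 = w1 OR p = (q OR p) OR p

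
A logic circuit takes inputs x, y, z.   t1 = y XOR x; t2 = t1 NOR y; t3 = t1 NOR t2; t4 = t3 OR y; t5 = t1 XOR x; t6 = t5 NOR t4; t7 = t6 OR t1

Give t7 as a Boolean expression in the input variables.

(((y XOR x) XOR x) NOR (((y XOR x) NOR ((y XOR x) NOR y)) OR y)) OR (y XOR x)

t1 = y XOR x
t2 = t1 NOR y = (y XOR x) NOR y
t3 = t1 NOR t2 = (y XOR x) NOR ((y XOR x) NOR y)
t4 = t3 OR y = ((y XOR x) NOR ((y XOR x) NOR y)) OR y
t5 = t1 XOR x = (y XOR x) XOR x
t6 = t5 NOR t4 = ((y XOR x) XOR x) NOR (((y XOR x) NOR ((y XOR x) NOR y)) OR y)
t7 = t6 OR t1 = (((y XOR x) XOR x) NOR (((y XOR x) NOR ((y XOR x) NOR y)) OR y)) OR (y XOR x)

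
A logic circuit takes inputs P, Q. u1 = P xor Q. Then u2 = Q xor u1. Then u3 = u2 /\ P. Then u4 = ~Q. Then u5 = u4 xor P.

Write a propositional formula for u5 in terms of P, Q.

u4 = ~Q
u5 = u4 xor P = ~Q xor P

~Q xor P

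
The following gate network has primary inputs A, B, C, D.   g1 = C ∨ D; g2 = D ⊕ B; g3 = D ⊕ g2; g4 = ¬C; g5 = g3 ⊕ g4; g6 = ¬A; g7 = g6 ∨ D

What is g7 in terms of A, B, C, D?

g6 = ¬A
g7 = g6 ∨ D = ¬A ∨ D

¬A ∨ D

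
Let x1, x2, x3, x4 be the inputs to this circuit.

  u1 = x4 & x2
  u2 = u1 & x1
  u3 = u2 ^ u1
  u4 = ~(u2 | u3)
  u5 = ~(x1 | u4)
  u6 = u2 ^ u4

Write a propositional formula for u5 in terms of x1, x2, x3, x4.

u1 = x4 & x2
u2 = u1 & x1 = (x4 & x2) & x1
u3 = u2 ^ u1 = ((x4 & x2) & x1) ^ (x4 & x2)
u4 = ~(u2 | u3) = ~(((x4 & x2) & x1) | (((x4 & x2) & x1) ^ (x4 & x2)))
u5 = ~(x1 | u4) = ~(x1 | (~(((x4 & x2) & x1) | (((x4 & x2) & x1) ^ (x4 & x2)))))

~(x1 | (~(((x4 & x2) & x1) | (((x4 & x2) & x1) ^ (x4 & x2)))))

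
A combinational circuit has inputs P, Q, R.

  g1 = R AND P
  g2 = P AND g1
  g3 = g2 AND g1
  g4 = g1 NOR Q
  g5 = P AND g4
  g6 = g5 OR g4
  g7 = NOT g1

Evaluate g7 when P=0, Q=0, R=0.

g1 = 0 AND 0 = 0
g7 = NOT 0 = 1

1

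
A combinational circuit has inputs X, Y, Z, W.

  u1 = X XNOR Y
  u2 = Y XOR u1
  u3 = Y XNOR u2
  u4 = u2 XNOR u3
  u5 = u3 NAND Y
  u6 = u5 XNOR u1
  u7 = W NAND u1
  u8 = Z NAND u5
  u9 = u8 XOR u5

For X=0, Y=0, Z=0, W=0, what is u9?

0

u1 = 0 XNOR 0 = 1
u2 = 0 XOR 1 = 1
u3 = 0 XNOR 1 = 0
u5 = 0 NAND 0 = 1
u8 = 0 NAND 1 = 1
u9 = 1 XOR 1 = 0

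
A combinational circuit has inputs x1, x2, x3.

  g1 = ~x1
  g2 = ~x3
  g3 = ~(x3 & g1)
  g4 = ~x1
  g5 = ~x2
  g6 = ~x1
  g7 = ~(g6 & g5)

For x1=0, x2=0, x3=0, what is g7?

0

g5 = ~0 = 1
g6 = ~0 = 1
g7 = ~(1 & 1) = 0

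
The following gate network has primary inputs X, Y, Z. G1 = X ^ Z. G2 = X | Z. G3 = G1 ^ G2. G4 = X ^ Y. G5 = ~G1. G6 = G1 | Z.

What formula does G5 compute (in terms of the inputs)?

~(X ^ Z)

G1 = X ^ Z
G5 = ~G1 = ~(X ^ Z)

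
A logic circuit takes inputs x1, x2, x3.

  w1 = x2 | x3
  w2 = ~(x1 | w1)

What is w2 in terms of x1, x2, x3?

w1 = x2 | x3
w2 = ~(x1 | w1) = ~(x1 | (x2 | x3))

~(x1 | (x2 | x3))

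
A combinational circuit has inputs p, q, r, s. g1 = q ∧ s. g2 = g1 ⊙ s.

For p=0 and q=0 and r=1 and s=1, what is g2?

g1 = 0 ∧ 1 = 0
g2 = 0 ⊙ 1 = 0

0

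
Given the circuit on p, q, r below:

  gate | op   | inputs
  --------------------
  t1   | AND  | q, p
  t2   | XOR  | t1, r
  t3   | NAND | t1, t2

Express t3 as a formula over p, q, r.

(q AND p) NAND ((q AND p) XOR r)

t1 = q AND p
t2 = t1 XOR r = (q AND p) XOR r
t3 = t1 NAND t2 = (q AND p) NAND ((q AND p) XOR r)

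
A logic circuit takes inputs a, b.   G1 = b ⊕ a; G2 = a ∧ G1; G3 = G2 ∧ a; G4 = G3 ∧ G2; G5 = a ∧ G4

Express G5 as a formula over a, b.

a ∧ (((a ∧ (b ⊕ a)) ∧ a) ∧ (a ∧ (b ⊕ a)))

G1 = b ⊕ a
G2 = a ∧ G1 = a ∧ (b ⊕ a)
G3 = G2 ∧ a = (a ∧ (b ⊕ a)) ∧ a
G4 = G3 ∧ G2 = ((a ∧ (b ⊕ a)) ∧ a) ∧ (a ∧ (b ⊕ a))
G5 = a ∧ G4 = a ∧ (((a ∧ (b ⊕ a)) ∧ a) ∧ (a ∧ (b ⊕ a)))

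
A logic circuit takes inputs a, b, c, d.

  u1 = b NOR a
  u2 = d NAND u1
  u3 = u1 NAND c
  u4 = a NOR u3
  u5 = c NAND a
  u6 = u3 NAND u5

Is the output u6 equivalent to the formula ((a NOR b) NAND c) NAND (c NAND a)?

u1 = b NOR a
u3 = u1 NAND c = (b NOR a) NAND c
u5 = c NAND a
u6 = u3 NAND u5 = ((b NOR a) NAND c) NAND (c NAND a)
At a=0, b=0, c=0, d=0: circuit gives 0, formula gives 0.
At a=0, b=0, c=1, d=0: circuit gives 1, formula gives 1.
Agrees on all 16 inputs.

Yes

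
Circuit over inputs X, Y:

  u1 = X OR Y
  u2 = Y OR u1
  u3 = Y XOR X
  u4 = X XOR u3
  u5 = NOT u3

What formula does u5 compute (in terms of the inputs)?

NOT (Y XOR X)

u3 = Y XOR X
u5 = NOT u3 = NOT (Y XOR X)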